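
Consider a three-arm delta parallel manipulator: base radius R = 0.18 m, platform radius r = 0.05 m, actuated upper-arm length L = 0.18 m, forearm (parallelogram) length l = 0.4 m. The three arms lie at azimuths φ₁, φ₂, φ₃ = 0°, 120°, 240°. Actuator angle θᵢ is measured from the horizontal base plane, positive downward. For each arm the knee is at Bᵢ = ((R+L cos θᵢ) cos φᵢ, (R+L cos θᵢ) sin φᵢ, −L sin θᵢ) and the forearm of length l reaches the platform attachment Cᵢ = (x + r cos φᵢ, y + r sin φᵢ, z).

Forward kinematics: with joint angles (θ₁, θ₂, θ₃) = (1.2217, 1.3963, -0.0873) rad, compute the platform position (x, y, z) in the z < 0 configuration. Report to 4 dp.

arm 1 at φ=0.0°: e+L cos θ1 = 0.1916;  S1 = (0.1916, 0.0000, -0.1691)
S2 = (0.1613·cos120.0°, 0.1613·sin120.0°, -0.1773) = (-0.0806, 0.1396, -0.1773)
φ3=240.0°: virtual centre (-0.1547, -0.2679, 0.0157), radius l
eliminate P² terms by subtracting sphere 1 from 2 and 3
plane₁₂: -0.5444x+0.2793y+-0.0162z = -0.0079
Cramer: x(z) = -0.0089+0.1949z;  y(z) = -0.0456+0.4381z
sphere 1 gives Az²+Bz+C=0 with A=1.2299, B=0.2202, C=-0.0891;  B²−4AC=0.4869;  roots -0.3732, 0.1942;  negative root z = -0.3732
x = -0.0817, y = -0.2091

(-0.0817, -0.2091, -0.3732)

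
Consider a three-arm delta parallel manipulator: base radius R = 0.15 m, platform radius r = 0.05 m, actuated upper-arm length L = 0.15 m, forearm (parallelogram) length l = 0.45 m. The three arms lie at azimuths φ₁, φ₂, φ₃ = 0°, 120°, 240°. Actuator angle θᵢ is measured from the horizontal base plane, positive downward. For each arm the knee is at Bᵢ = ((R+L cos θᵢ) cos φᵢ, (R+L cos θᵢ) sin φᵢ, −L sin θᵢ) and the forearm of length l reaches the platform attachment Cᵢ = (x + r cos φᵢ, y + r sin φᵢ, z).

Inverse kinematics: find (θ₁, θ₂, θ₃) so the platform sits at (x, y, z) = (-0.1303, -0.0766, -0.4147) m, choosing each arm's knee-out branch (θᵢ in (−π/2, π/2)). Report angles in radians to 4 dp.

rotate P by −φ1: (-0.1303, -0.0766, -0.4147)
  e−x'=0.2303;  (l²−L²−(e−x')²−y'²−z²)/2L = -0.1696
  θ1 = atan2(B,A) + arccos(C/0.4744) = 0.8726
φ2=120.0° → target in arm frame (-0.0012, 0.1511)
  A=0.1012, B=-0.4147, C=(l²−L²−A²−y'²−z²)/(2L)=-0.0835
  θ2 = atan2(B,A) + arccos(C/0.4269) = 0.4363
arm 3 (φ=240.0°): x'=0.1315, y'=-0.0745
  e−x'=-0.0315;  (l²−L²−(e−x')²−y'²−z²)/2L = 0.0049
  γ=atan2(-0.4147,-0.0315)=-1.6466;  ψ=arccos(0.0118)=1.5590;  θ3=γ+ψ≈-0.0876

θ₁ = 0.8726, θ₂ = 0.4363, θ₃ = -0.0876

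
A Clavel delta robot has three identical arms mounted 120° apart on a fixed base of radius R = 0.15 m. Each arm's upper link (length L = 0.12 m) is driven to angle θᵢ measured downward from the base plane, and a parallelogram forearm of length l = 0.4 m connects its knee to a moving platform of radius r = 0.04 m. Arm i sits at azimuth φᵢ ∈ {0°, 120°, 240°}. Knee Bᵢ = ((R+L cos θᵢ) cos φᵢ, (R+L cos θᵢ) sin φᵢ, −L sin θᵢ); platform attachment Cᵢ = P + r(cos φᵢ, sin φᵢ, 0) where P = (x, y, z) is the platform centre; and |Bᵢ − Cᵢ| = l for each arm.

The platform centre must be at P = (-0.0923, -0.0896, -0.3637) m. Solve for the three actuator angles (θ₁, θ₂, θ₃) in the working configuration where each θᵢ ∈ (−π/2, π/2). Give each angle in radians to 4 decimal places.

θ₁ = 0.8724, θ₂ = 0.6107, θ₃ = -0.1744

rotate P by −φ1: (-0.0923, -0.0896, -0.3637)
  A=0.2023, B=-0.3637, C=(l²−L²−A²−y'²−z²)/(2L)=-0.1485
  √(A²+B²)=0.4162;  θ1 = -1.0632+1.9356 ≈ 0.8724
rotate P by −φ2: (-0.0314, 0.1247, -0.3637)
  A=0.1414, B=-0.3637, C=(l²−L²−A²−y'²−z²)/(2L)=-0.0927
  θ2 = atan2(B,A) + arccos(C/0.3902) = 0.6107
φ3=240.0° → target in arm frame (0.1237, -0.0351)
  A cos θ + B sin θ = C:  -0.0137·cos θ + -0.3637·sin θ = 0.0496
  √(A²+B²)=0.3640;  θ3 = -1.6086+1.4342 ≈ -0.1744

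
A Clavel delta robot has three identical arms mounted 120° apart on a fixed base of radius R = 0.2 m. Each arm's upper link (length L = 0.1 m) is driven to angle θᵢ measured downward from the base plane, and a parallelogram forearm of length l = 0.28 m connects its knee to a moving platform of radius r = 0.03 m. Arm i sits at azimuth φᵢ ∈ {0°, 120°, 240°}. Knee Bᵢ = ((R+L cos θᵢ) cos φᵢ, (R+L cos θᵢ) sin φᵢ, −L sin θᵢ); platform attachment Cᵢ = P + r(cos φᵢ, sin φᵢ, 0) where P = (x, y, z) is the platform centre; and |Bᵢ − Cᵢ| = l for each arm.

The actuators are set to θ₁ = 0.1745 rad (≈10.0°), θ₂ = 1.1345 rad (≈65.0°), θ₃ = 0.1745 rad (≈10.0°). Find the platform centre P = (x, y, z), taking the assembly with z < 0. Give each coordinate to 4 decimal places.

(0.0302, -0.0522, -0.1547)

arm 1 at φ=0.0°: e+L cos θ1 = 0.2685;  O1 = (0.2685, 0.0000, -0.0174)
O2 = (0.2123·cos120.0°, 0.2123·sin120.0°, -0.0906) = (-0.1061, 0.1838, -0.0906)
φ3=240.0°: virtual centre (-0.1342, -0.2325, -0.0174), radius l
eliminate P² terms by subtracting sphere 1 from 2 and 3
linear system: -0.7492x+0.3676y = -0.0191−-0.1465z; -0.8054x+-0.4650y = 0.0000−0.0000z
det = 0.6445;  x = 0.0138+-0.1057z,  y = -0.0239+0.1831z
sphere 1 gives Az²+Bz+C=0 with A=1.0447, B=0.0798, C=-0.0127;  B²−4AC=0.0593;  roots -0.1547, 0.0783;  negative root z = -0.1547
x = 0.0302, y = -0.0522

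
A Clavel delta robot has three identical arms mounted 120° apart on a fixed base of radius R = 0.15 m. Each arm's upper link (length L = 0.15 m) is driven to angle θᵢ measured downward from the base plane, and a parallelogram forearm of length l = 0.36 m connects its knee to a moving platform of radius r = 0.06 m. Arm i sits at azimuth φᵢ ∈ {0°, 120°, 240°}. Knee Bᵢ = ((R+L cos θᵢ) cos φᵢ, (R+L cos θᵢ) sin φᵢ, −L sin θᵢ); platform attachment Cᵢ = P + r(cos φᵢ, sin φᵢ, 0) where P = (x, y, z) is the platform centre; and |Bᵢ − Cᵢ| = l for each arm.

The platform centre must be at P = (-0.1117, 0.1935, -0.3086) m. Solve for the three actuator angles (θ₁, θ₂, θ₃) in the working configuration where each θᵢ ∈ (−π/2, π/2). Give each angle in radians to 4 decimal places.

rotate P by −φ1: (-0.1117, 0.1935, -0.3086)
  e−x'=0.2017;  (l²−L²−(e−x')²−y'²−z²)/2L = -0.2209
  √(A²+B²)=0.3687;  θ1 = -0.9919+2.2132 ≈ 1.2213
φ2=120.0° → target in arm frame (0.2234, 0.0000)
  A cos θ + B sin θ = C:  -0.1334·cos θ + -0.3086·sin θ = -0.0198
  √(A²+B²)=0.3362;  θ2 = -1.9789+1.6297 ≈ -0.3492
φ3=240.0° → target in arm frame (-0.1117, -0.1935)
  e−x'=0.2017;  (l²−L²−(e−x')²−y'²−z²)/2L = -0.2209
  √(A²+B²)=0.3687;  θ3 = -0.9918+2.2132 ≈ 1.2213

θ₁ = 1.2213, θ₂ = -0.3492, θ₃ = 1.2213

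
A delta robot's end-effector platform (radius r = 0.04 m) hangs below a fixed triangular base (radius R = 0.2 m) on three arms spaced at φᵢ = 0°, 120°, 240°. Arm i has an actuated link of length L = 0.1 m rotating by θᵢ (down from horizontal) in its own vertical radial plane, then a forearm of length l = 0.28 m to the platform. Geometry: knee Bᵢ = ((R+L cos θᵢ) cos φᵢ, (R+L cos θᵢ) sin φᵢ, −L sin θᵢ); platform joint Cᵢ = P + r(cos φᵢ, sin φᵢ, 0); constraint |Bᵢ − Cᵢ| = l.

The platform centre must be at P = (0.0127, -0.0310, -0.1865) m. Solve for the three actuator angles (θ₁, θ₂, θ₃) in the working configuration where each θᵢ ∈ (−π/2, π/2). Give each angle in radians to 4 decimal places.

θ₁ = 0.4358, θ₂ = 0.8725, θ₃ = 0.3492

rotate P by −φ1: (0.0127, -0.0310, -0.1865)
  e−x'=0.1473;  (l²−L²−(e−x')²−y'²−z²)/2L = 0.0548
  θ1 = atan2(B,A) + arccos(C/0.2377) = 0.4358
φ2=120.0° → target in arm frame (-0.0332, 0.0045)
  e−x'=0.1932;  (l²−L²−(e−x')²−y'²−z²)/2L = -0.0186
  γ=atan2(-0.1865,0.1932)=-0.7678;  ψ=arccos(-0.0694)=1.6403;  θ2=γ+ψ≈0.8725
φ3=240.0° → target in arm frame (0.0205, 0.0265)
  A=0.1395, B=-0.1865, C=(l²−L²−A²−y'²−z²)/(2L)=0.0673
  θ3 = atan2(B,A) + arccos(C/0.2329) = 0.3492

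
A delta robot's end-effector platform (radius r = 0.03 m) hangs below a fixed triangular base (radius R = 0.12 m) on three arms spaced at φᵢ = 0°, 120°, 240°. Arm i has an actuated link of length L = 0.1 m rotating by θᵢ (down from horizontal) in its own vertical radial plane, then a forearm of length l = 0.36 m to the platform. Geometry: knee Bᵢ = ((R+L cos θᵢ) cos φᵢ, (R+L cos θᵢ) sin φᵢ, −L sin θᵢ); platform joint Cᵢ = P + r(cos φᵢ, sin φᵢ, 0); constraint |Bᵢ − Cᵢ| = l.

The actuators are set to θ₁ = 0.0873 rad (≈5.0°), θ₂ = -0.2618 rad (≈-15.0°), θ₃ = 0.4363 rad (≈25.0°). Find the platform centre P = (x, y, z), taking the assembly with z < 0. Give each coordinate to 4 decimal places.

(0.0020, 0.0678, -0.3084)

φ1=0.0°: virtual centre (0.1896, 0.0000, -0.0087), radius l
centre 2 = (0.1866·cos120.0°, 0.1866·sin120.0°, 0.0259) = (-0.0933, 0.1616, 0.0259)
centre 3 = (0.1806·cos240.0°, 0.1806·sin240.0°, -0.0423) = (-0.0903, -0.1564, -0.0423)
|centre ₂|²−|centre ₁|² = -0.0005;  |centre ₃|²−|centre ₁|² = -0.0016
plane₁₂: -0.5658x+0.3232y+0.0692z = -0.0005
Cramer: x(z) = 0.0019-0.0001z;  y(z) = 0.0017-0.2143z
quadratic in z: (1.0459)z²+(0.0167)z+(-0.0943)=0, √Δ=0.6283 → z ∈ {-0.3084, 0.2924}; z = -0.3084 (taking z<0)
x = 0.0020, y = 0.0678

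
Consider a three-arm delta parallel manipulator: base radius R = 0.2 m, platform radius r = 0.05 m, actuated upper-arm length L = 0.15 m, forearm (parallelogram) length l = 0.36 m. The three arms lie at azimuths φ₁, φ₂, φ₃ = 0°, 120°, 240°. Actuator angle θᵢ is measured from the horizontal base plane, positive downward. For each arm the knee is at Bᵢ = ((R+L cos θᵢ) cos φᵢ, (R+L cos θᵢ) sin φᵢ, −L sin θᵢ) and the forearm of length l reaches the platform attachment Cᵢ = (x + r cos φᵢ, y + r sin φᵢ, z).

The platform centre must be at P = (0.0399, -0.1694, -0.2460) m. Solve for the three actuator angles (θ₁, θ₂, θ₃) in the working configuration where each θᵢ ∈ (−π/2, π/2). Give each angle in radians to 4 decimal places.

arm 1 (φ=0.0°): x'=0.0399, y'=-0.1694
  A cos θ + B sin θ = C:  0.1101·cos θ + -0.2460·sin θ = 0.0192
  γ=atan2(-0.2460,0.1101)=-1.1500;  ψ=arccos(0.0713)=1.4994;  θ1=γ+ψ≈0.3495
φ2=120.0° → target in arm frame (-0.1667, 0.0501)
  A=0.3167, B=-0.2460, C=(l²−L²−A²−y'²−z²)/(2L)=-0.1873
  γ=atan2(-0.2460,0.3167)=-0.6605;  ψ=arccos(-0.4672)=2.0569;  θ2=γ+ψ≈1.3964
rotate P by −φ3: (0.1268, 0.1193, -0.2460)
  A=0.0232, B=-0.2460, C=(l²−L²−A²−y'²−z²)/(2L)=0.1061
  √(A²+B²)=0.2471;  θ3 = -1.4766+1.1271 ≈ -0.3495

θ₁ = 0.3495, θ₂ = 1.3964, θ₃ = -0.3495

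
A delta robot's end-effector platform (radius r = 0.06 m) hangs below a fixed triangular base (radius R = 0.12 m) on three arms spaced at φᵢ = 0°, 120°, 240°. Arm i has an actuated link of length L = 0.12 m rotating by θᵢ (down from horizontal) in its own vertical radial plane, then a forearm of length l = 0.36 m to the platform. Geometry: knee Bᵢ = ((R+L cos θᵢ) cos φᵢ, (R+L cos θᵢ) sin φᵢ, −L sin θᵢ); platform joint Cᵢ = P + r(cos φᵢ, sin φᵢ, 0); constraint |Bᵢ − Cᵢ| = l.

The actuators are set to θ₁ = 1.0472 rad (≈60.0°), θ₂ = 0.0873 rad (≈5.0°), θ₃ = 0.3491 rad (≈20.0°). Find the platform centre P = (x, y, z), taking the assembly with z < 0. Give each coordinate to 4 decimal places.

(-0.1453, 0.0343, -0.3449)

S1 = (0.1200·cos0.0°, 0.1200·sin0.0°, -0.1039) = (0.1200, 0.0000, -0.1039)
φ2=120.0°: virtual centre (-0.0898, 0.1555, -0.0105), radius l
S3 = (0.1728·cos240.0°, 0.1728·sin240.0°, -0.0410) = (-0.0864, -0.1496, -0.0410)
eliminate P² terms by subtracting sphere 1 from 2 and 3
linear system: -0.4195x+0.3110y = 0.0071−0.1869z; -0.4128x+-0.2992y = 0.0063−0.1258z
Cramer: x(z) = -0.0162+0.3743z;  y(z) = 0.0012-0.0961z
sphere 1 gives Az²+Bz+C=0 with A=1.1493, B=0.1057, C=-0.1003;  B²−4AC=0.4721;  roots -0.3449, 0.2529;  negative root z = -0.3449
x = -0.1453, y = 0.0343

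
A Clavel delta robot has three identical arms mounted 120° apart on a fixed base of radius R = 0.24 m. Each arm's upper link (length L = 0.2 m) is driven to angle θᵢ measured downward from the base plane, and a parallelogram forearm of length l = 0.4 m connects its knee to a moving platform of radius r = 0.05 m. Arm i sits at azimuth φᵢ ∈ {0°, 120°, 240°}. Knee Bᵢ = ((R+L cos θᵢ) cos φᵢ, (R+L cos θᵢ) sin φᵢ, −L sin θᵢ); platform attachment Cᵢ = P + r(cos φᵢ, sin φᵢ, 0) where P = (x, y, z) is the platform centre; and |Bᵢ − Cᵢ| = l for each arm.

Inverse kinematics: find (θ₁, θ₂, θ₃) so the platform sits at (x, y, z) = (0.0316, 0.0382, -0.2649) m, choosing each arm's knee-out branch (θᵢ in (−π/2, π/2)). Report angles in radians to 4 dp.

rotate P by −φ1: (0.0316, 0.0382, -0.2649)
  A cos θ + B sin θ = C:  0.1584·cos θ + -0.2649·sin θ = 0.0582
  θ1 = atan2(B,A) + arccos(C/0.3086) = 0.3492
arm 2 (φ=120.0°): x'=0.0173, y'=-0.0465
  A cos θ + B sin θ = C:  0.1727·cos θ + -0.2649·sin θ = 0.0446
  √(A²+B²)=0.3162;  θ2 = -0.9930+1.4293 ≈ 0.4363
arm 3 (φ=240.0°): x'=-0.0489, y'=0.0083
  A cos θ + B sin θ = C:  0.2389·cos θ + -0.2649·sin θ = -0.0183
  θ3 = atan2(B,A) + arccos(C/0.3567) = 0.7850

θ₁ = 0.3492, θ₂ = 0.4363, θ₃ = 0.7850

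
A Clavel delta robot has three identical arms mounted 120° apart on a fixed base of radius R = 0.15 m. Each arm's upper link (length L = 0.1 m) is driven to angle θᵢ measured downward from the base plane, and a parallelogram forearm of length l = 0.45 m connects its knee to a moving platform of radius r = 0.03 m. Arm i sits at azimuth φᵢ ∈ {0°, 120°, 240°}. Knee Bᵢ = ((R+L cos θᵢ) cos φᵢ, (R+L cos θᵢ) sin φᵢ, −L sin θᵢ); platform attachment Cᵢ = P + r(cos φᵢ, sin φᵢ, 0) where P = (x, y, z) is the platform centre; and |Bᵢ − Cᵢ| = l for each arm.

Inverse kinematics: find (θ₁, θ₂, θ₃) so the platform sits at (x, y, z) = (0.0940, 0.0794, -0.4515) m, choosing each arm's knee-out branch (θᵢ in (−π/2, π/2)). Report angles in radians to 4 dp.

θ₁ = 0.2616, θ₂ = 0.6105, θ₃ = 1.2210

rotate P by −φ1: (0.0940, 0.0794, -0.4515)
  A=0.0260, B=-0.4515, C=(l²−L²−A²−y'²−z²)/(2L)=-0.0917
  γ=atan2(-0.4515,0.0260)=-1.5133;  ψ=arccos(-0.2027)=1.7749;  θ1=γ+ψ≈0.2616
φ2=120.0° → target in arm frame (0.0218, -0.1211)
  A cos θ + B sin θ = C:  0.0982·cos θ + -0.4515·sin θ = -0.1783
  √(A²+B²)=0.4621;  θ2 = -1.3566+1.9671 ≈ 0.6105
arm 3 (φ=240.0°): x'=-0.1158, y'=0.0417
  e−x'=0.2358;  (l²−L²−(e−x')²−y'²−z²)/2L = -0.3434
  θ3 = atan2(B,A) + arccos(C/0.5093) = 1.2210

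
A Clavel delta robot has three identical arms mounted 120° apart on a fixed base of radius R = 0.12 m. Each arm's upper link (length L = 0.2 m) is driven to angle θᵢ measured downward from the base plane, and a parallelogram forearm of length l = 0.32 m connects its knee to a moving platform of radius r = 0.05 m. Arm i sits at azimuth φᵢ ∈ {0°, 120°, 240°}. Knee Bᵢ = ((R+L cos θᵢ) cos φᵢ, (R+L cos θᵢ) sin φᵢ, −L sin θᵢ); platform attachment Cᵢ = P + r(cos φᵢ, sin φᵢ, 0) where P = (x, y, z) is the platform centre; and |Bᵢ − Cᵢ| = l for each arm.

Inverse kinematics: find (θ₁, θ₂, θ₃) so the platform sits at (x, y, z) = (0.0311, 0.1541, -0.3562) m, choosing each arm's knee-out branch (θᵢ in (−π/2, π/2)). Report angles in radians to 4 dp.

rotate P by −φ1: (0.0311, 0.1541, -0.3562)
  A=0.0389, B=-0.3562, C=(l²−L²−A²−y'²−z²)/(2L)=-0.2243
  √(A²+B²)=0.3583;  θ1 = -1.4620+2.2473 ≈ 0.7853
φ2=120.0° → target in arm frame (0.1179, -0.1040)
  A cos θ + B sin θ = C:  -0.0479·cos θ + -0.3562·sin θ = -0.1940
  θ2 = atan2(B,A) + arccos(C/0.3594) = 0.4364
arm 3 (φ=240.0°): x'=-0.1490, y'=-0.0501
  e−x'=0.2190;  (l²−L²−(e−x')²−y'²−z²)/2L = -0.2874
  θ3 = atan2(B,A) + arccos(C/0.4181) = 1.3090

θ₁ = 0.7853, θ₂ = 0.4364, θ₃ = 1.3090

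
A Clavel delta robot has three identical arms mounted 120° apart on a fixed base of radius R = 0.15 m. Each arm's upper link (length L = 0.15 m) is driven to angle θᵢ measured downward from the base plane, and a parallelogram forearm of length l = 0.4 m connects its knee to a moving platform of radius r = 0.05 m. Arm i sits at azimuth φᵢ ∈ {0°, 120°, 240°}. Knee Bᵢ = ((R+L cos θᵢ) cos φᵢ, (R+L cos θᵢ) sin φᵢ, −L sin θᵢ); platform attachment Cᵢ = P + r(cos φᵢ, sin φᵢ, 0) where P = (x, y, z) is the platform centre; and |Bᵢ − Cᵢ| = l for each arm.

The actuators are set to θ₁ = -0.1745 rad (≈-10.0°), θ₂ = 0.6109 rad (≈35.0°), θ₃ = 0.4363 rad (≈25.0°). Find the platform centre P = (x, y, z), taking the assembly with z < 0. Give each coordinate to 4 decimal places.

φ1=0.0°: virtual centre (0.2477, 0.0000, 0.0260), radius l
O2 = (0.2229·cos120.0°, 0.2229·sin120.0°, -0.0860) = (-0.1114, 0.1930, -0.0860)
φ3=240.0°: virtual centre (-0.1180, -0.2043, -0.0634), radius l
subtract pairs → two planes through P
[-0.7183 0.3860 -0.2242]·P = -0.0050;  [-0.7314 -0.4087 -0.1789]·P = -0.0024
Cramer: x(z) = 0.0051-0.2790z;  y(z) = -0.0034+0.0616z
quadratic in z: (1.0816)z²+(0.0829)z+(-0.1004)=0, √Δ=0.6644 → z ∈ {-0.3454, 0.2688}; z = -0.3454 (taking z<0)
x = 0.1015, y = -0.0247

(0.1015, -0.0247, -0.3454)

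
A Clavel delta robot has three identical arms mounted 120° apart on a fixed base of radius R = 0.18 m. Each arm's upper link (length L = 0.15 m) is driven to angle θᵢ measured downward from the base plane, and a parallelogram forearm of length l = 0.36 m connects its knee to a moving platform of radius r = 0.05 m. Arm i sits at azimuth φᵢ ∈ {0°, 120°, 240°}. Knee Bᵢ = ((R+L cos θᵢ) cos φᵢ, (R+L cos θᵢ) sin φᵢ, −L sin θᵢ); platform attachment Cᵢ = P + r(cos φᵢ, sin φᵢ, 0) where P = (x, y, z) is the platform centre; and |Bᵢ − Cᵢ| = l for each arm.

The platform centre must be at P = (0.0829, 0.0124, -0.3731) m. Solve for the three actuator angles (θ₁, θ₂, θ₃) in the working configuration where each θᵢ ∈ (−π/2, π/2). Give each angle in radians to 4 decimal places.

arm 1 (φ=0.0°): x'=0.0829, y'=0.0124
  e−x'=0.0471;  (l²−L²−(e−x')²−y'²−z²)/2L = -0.1149
  √(A²+B²)=0.3761;  θ1 = -1.4452+1.8814 ≈ 0.4361
rotate P by −φ2: (-0.0307, -0.0780, -0.3731)
  e−x'=0.1607;  (l²−L²−(e−x')²−y'²−z²)/2L = -0.2134
  θ2 = atan2(B,A) + arccos(C/0.4062) = 0.9597
rotate P by −φ3: (-0.0522, 0.0656, -0.3731)
  A=0.1822, B=-0.3731, C=(l²−L²−A²−y'²−z²)/(2L)=-0.2320
  θ3 = atan2(B,A) + arccos(C/0.4152) = 1.0471

θ₁ = 0.4361, θ₂ = 0.9597, θ₃ = 1.0471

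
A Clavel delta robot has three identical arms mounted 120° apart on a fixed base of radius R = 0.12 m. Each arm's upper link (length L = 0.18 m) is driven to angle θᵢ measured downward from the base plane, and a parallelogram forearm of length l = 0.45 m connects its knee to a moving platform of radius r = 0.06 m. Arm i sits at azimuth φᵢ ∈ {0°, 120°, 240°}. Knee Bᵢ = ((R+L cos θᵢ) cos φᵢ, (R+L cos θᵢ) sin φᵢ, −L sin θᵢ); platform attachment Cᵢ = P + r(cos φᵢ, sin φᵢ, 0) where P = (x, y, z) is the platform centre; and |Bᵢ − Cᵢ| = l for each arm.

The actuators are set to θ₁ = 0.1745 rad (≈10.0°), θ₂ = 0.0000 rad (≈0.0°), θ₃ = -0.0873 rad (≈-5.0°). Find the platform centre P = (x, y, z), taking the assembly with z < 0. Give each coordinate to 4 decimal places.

arm 1 at φ=0.0°: ρ1 = 0.2373;  O1 = (0.2373, 0.0000, -0.0313)
O2 = (0.2400·cos120.0°, 0.2400·sin120.0°, 0.0000) = (-0.1200, 0.2078, 0.0000)
φ3=240.0°: virtual centre (-0.1197, -0.2073, 0.0157), radius l
subtract pairs → two planes through P
plane₁₂: -0.7145x+0.4157y+0.0625z = 0.0003
Cramer: x(z) = -0.0004+0.1095z;  y(z) = 0.0001+0.0379z
sphere 1 gives Az²+Bz+C=0 with A=1.0134, B=0.0105, C=-0.1450;  B²−4AC=0.5881;  roots -0.3835, 0.3732;  negative root z = -0.3835
x = -0.0424, y = -0.0144

(-0.0424, -0.0144, -0.3835)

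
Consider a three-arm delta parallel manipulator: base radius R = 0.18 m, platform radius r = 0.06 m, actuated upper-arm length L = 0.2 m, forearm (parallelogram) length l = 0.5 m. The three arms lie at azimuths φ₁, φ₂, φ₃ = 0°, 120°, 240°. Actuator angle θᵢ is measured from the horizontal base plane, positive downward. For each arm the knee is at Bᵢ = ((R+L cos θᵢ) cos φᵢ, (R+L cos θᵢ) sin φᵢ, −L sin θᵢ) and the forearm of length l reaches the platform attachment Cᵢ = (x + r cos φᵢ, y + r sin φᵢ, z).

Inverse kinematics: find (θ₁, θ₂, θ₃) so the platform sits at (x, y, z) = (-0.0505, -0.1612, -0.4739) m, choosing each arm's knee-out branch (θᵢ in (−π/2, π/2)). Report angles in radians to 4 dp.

φ1=0.0° → target in arm frame (-0.0505, -0.1612)
  e−x'=0.1705;  (l²−L²−(e−x')²−y'²−z²)/2L = -0.1741
  θ1 = atan2(B,A) + arccos(C/0.5036) = 0.6983
arm 2 (φ=120.0°): x'=-0.1144, y'=0.1243
  e−x'=0.2344;  (l²−L²−(e−x')²−y'²−z²)/2L = -0.2124
  √(A²+B²)=0.5287;  θ2 = -1.1115+1.9842 ≈ 0.8727
arm 3 (φ=240.0°): x'=0.1649, y'=0.0369
  A cos θ + B sin θ = C:  -0.0449·cos θ + -0.4739·sin θ = -0.0449
  γ=atan2(-0.4739,-0.0449)=-1.6652;  ψ=arccos(-0.0943)=1.6652;  θ3=γ+ψ≈0.0001

θ₁ = 0.6983, θ₂ = 0.8727, θ₃ = 0.0001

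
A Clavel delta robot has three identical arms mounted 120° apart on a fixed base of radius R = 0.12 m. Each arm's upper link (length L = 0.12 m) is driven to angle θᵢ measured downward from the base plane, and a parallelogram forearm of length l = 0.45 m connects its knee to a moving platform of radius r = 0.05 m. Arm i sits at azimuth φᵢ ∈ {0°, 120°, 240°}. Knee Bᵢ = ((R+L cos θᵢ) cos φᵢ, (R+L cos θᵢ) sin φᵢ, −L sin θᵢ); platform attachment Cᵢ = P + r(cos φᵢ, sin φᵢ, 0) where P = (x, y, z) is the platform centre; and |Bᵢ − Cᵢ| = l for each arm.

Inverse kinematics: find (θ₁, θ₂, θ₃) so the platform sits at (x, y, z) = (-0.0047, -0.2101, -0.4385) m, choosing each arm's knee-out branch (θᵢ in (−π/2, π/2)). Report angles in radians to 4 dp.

θ₁ = 0.6980, θ₂ = 1.2216, θ₃ = 0.0001

arm 1 (φ=0.0°): x'=-0.0047, y'=-0.2101
  A cos θ + B sin θ = C:  0.0747·cos θ + -0.4385·sin θ = -0.2246
  √(A²+B²)=0.4448;  θ1 = -1.4021+2.1001 ≈ 0.6980
φ2=120.0° → target in arm frame (-0.1796, 0.1091)
  e−x'=0.2496;  (l²−L²−(e−x')²−y'²−z²)/2L = -0.3266
  √(A²+B²)=0.5046;  θ2 = -1.0533+2.2749 ≈ 1.2216
φ3=240.0° → target in arm frame (0.1843, 0.1010)
  e−x'=-0.1143;  (l²−L²−(e−x')²−y'²−z²)/2L = -0.1144
  γ=atan2(-0.4385,-0.1143)=-1.8258;  ψ=arccos(-0.2523)=1.8259;  θ3=γ+ψ≈0.0001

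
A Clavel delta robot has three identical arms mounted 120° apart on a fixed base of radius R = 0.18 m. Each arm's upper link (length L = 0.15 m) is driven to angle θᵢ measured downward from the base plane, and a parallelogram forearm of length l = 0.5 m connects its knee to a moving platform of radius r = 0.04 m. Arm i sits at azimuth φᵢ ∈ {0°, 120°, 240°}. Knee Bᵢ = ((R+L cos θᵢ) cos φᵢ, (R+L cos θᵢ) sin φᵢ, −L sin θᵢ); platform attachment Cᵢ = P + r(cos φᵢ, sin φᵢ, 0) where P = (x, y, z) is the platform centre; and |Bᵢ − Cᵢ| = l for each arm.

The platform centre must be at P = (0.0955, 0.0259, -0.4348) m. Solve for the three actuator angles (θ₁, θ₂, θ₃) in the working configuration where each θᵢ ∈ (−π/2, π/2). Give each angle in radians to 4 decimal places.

rotate P by −φ1: (0.0955, 0.0259, -0.4348)
  A cos θ + B sin θ = C:  0.0445·cos θ + -0.4348·sin θ = 0.1193
  γ=atan2(-0.4348,0.0445)=-1.4688;  ψ=arccos(0.2730)=1.2943;  θ1=γ+ψ≈-0.1745
rotate P by −φ2: (-0.0253, -0.0957, -0.4348)
  A cos θ + B sin θ = C:  0.1653·cos θ + -0.4348·sin θ = 0.0066
  γ=atan2(-0.4348,0.1653)=-1.2075;  ψ=arccos(0.0141)=1.5567;  θ2=γ+ψ≈0.3492
rotate P by −φ3: (-0.0702, 0.0698, -0.4348)
  A=0.2102, B=-0.4348, C=(l²−L²−A²−y'²−z²)/(2L)=-0.0353
  γ=atan2(-0.4348,0.2102)=-1.1205;  ψ=arccos(-0.0731)=1.6440;  θ3=γ+ψ≈0.5235

θ₁ = -0.1745, θ₂ = 0.3492, θ₃ = 0.5235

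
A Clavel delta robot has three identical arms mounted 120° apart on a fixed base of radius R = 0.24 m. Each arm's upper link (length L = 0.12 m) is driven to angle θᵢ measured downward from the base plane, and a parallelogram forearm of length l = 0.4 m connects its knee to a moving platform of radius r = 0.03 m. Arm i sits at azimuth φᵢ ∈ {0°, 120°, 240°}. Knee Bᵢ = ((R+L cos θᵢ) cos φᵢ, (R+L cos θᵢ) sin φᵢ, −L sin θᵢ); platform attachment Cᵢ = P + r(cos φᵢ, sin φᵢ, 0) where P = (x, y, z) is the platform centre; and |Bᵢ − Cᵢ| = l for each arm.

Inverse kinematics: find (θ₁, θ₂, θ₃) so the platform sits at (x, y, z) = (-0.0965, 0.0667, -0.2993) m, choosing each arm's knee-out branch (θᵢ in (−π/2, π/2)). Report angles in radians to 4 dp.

θ₁ = 1.2221, θ₂ = -0.2616, θ₃ = 0.6984

arm 1 (φ=0.0°): x'=-0.0965, y'=0.0667
  A cos θ + B sin θ = C:  0.3065·cos θ + -0.2993·sin θ = -0.1765
  γ=atan2(-0.2993,0.3065)=-0.7735;  ψ=arccos(-0.4121)=1.9956;  θ1=γ+ψ≈1.2221
φ2=120.0° → target in arm frame (0.1060, 0.0502)
  A=0.1040, B=-0.2993, C=(l²−L²−A²−y'²−z²)/(2L)=0.1779
  γ=atan2(-0.2993,0.1040)=-1.2364;  ψ=arccos(0.5613)=0.9748;  θ2=γ+ψ≈-0.2616
arm 3 (φ=240.0°): x'=-0.0095, y'=-0.1169
  A cos θ + B sin θ = C:  0.2195·cos θ + -0.2993·sin θ = -0.0243
  γ=atan2(-0.2993,0.2195)=-0.9380;  ψ=arccos(-0.0655)=1.6364;  θ3=γ+ψ≈0.6984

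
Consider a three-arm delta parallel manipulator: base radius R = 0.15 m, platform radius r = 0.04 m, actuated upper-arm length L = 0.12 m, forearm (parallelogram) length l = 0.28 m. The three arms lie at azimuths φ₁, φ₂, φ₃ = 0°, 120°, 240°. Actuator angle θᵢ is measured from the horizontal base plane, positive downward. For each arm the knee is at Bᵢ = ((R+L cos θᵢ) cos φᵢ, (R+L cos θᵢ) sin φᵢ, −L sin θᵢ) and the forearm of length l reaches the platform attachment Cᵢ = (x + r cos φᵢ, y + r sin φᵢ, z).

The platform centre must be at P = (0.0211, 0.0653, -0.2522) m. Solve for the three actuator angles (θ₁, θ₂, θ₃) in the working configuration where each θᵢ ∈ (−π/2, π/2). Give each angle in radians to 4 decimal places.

θ₁ = 0.5234, θ₂ = 0.3495, θ₃ = 1.0473

rotate P by −φ1: (0.0211, 0.0653, -0.2522)
  e−x'=0.0889;  (l²−L²−(e−x')²−y'²−z²)/2L = -0.0491
  √(A²+B²)=0.2674;  θ1 = -1.2319+1.7553 ≈ 0.5234
φ2=120.0° → target in arm frame (0.0460, -0.0509)
  A=0.0640, B=-0.2522, C=(l²−L²−A²−y'²−z²)/(2L)=-0.0262
  θ2 = atan2(B,A) + arccos(C/0.2602) = 0.3495
φ3=240.0° → target in arm frame (-0.0671, -0.0144)
  A cos θ + B sin θ = C:  0.1771·cos θ + -0.2522·sin θ = -0.1299
  γ=atan2(-0.2522,0.1771)=-0.9586;  ψ=arccos(-0.4215)=2.0059;  θ3=γ+ψ≈1.0473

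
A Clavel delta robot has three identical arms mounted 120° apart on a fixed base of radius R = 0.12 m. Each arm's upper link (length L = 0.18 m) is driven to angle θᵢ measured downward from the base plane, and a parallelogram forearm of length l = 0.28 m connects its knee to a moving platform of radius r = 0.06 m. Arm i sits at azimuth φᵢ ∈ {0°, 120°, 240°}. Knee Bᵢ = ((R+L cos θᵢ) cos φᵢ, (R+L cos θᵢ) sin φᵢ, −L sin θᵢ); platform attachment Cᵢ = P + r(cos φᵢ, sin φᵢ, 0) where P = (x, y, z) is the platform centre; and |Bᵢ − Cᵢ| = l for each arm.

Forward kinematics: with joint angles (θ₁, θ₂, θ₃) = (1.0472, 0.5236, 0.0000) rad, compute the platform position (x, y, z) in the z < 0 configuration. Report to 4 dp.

(-0.1137, -0.0534, -0.2335)

centre 1 = (0.1500·cos0.0°, 0.1500·sin0.0°, -0.1559) = (0.1500, 0.0000, -0.1559)
arm 2 at φ=120.0°: ρ2 = 0.2159;  centre 2 = (-0.1079, 0.1870, -0.0900)
centre 3 = (0.2400·cos240.0°, 0.2400·sin240.0°, 0.0000) = (-0.1200, -0.2078, 0.0000)
eliminate P² terms by subtracting sphere 1 from 2 and 3
[-0.5159 0.3739 0.1318]·P = 0.0079;  [-0.5400 -0.4157 0.3118]·P = 0.0108
det = 0.4164;  x = -0.0176+0.4115z,  y = -0.0031+0.2154z
into |P−centre ₁|² = l²: 1.2158z² + 0.1725z + -0.0260 = 0;  Δ = 0.1562;  z = -0.2335 or 0.0916 → z<0 root = -0.2335
x = -0.1137, y = -0.0534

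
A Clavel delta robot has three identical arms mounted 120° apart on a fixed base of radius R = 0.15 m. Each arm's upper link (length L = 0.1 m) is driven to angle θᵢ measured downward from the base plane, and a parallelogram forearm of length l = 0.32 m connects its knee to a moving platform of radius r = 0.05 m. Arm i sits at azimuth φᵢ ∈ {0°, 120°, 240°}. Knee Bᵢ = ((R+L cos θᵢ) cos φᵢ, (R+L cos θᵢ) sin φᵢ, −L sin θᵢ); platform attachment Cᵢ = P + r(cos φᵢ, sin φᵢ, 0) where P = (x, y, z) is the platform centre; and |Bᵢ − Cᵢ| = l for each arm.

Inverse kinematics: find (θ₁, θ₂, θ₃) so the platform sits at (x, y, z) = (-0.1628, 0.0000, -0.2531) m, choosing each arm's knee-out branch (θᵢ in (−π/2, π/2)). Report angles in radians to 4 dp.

rotate P by −φ1: (-0.1628, 0.0000, -0.2531)
  e−x'=0.2628;  (l²−L²−(e−x')²−y'²−z²)/2L = -0.2036
  γ=atan2(-0.2531,0.2628)=-0.7666;  ψ=arccos(-0.5581)=2.1629;  θ1=γ+ψ≈1.3963
arm 2 (φ=120.0°): x'=0.0814, y'=0.1410
  A cos θ + B sin θ = C:  0.0186·cos θ + -0.2531·sin θ = 0.0406
  γ=atan2(-0.2531,0.0186)=-1.4974;  ψ=arccos(0.1599)=1.4102;  θ2=γ+ψ≈-0.0872
φ3=240.0° → target in arm frame (0.0814, -0.1410)
  A=0.0186, B=-0.2531, C=(l²−L²−A²−y'²−z²)/(2L)=0.0406
  γ=atan2(-0.2531,0.0186)=-1.4974;  ψ=arccos(0.1599)=1.4102;  θ3=γ+ψ≈-0.0872

θ₁ = 1.3963, θ₂ = -0.0872, θ₃ = -0.0872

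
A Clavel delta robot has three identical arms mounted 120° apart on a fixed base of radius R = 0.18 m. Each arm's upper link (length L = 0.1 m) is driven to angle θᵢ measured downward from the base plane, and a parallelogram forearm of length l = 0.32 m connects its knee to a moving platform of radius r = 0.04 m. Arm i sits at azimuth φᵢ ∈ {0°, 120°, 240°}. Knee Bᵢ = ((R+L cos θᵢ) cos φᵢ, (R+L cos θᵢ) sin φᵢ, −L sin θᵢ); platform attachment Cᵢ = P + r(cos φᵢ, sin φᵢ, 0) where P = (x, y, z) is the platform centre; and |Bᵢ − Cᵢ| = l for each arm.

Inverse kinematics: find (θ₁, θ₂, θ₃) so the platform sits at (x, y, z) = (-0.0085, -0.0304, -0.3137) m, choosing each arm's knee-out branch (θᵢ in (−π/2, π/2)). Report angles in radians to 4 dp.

θ₁ = 0.8729, θ₂ = 0.9597, θ₃ = 0.6106

rotate P by −φ1: (-0.0085, -0.0304, -0.3137)
  A=0.1485, B=-0.3137, C=(l²−L²−A²−y'²−z²)/(2L)=-0.1449
  γ=atan2(-0.3137,0.1485)=-1.1287;  ψ=arccos(-0.4176)=2.0015;  θ1=γ+ψ≈0.8729
arm 2 (φ=120.0°): x'=-0.0221, y'=0.0226
  e−x'=0.1621;  (l²−L²−(e−x')²−y'²−z²)/2L = -0.1639
  √(A²+B²)=0.3531;  θ2 = -1.0939+2.0536 ≈ 0.9597
φ3=240.0° → target in arm frame (0.0306, 0.0078)
  A=0.1094, B=-0.3137, C=(l²−L²−A²−y'²−z²)/(2L)=-0.0902
  √(A²+B²)=0.3322;  θ3 = -1.2352+1.8458 ≈ 0.6106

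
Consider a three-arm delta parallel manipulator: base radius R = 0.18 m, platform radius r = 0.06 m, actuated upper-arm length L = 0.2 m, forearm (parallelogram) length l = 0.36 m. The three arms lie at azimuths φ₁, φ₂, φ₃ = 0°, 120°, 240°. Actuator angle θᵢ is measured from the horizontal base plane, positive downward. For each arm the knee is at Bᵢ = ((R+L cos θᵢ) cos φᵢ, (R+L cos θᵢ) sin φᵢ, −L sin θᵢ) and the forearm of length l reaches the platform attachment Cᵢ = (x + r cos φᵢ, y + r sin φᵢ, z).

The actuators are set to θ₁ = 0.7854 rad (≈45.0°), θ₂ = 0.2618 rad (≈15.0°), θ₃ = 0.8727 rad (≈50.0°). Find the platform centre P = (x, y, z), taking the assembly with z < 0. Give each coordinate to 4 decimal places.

S1 = (0.2614·cos0.0°, 0.2614·sin0.0°, -0.1414) = (0.2614, 0.0000, -0.1414)
arm 2 at φ=120.0°: ρ2 = 0.3132;  S2 = (-0.1566, 0.2712, -0.0518)
arm 3 at φ=240.0°: ρ3 = 0.2486;  S3 = (-0.1243, -0.2153, -0.1532)
subtract pairs → two planes through P
linear system: -0.8360x+0.5425y = 0.0124−0.1793z; -0.7714x+-0.4305y = -0.0031−-0.0236z
det = 0.7784;  x = -0.0047+0.0827z,  y = 0.0156+-0.2030z
into |P−S₁|² = l²: 1.0481z² + 0.2325z + -0.0385 = 0;  Δ = 0.2155;  z = -0.3324 or 0.1106 → z<0 root = -0.3324
x = -0.0322, y = 0.0831

(-0.0322, 0.0831, -0.3324)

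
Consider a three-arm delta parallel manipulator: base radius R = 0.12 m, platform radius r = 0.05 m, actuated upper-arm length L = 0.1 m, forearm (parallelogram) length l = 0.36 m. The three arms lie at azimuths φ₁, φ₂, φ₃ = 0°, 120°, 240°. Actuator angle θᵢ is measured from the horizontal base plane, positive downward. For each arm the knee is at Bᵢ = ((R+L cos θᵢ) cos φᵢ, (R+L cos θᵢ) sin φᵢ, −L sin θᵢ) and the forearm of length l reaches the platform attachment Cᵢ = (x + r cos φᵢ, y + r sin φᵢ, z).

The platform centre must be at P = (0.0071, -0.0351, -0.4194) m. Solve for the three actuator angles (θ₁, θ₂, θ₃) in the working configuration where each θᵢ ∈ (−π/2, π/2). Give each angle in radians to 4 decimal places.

rotate P by −φ1: (0.0071, -0.0351, -0.4194)
  A=0.0629, B=-0.4194, C=(l²−L²−A²−y'²−z²)/(2L)=-0.3074
  √(A²+B²)=0.4241;  θ1 = -1.4219+2.3817 ≈ 0.9598
arm 2 (φ=120.0°): x'=-0.0339, y'=0.0114
  e−x'=0.1039;  (l²−L²−(e−x')²−y'²−z²)/2L = -0.3362
  γ=atan2(-0.4194,0.1039)=-1.3278;  ψ=arccos(-0.7780)=2.4622;  θ2=γ+ψ≈1.1344
φ3=240.0° → target in arm frame (0.0268, 0.0237)
  A cos θ + B sin θ = C:  0.0432·cos θ + -0.4194·sin θ = -0.2936
  √(A²+B²)=0.4216;  θ3 = -1.4683+2.3411 ≈ 0.8729

θ₁ = 0.9598, θ₂ = 1.1344, θ₃ = 0.8729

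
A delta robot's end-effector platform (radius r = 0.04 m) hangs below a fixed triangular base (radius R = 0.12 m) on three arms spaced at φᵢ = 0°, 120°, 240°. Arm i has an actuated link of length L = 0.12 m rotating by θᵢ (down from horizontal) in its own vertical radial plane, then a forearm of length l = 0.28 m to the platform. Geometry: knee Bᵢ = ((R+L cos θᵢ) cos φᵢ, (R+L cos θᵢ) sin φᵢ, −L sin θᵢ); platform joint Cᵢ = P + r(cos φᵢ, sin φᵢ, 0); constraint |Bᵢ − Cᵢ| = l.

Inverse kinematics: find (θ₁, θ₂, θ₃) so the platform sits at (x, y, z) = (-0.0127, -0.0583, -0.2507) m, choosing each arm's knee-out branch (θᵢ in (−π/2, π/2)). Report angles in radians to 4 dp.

rotate P by −φ1: (-0.0127, -0.0583, -0.2507)
  e−x'=0.0927;  (l²−L²−(e−x')²−y'²−z²)/2L = -0.0452
  √(A²+B²)=0.2673;  θ1 = -1.2166+1.7406 ≈ 0.5240
arm 2 (φ=120.0°): x'=-0.0441, y'=0.0401
  A=0.1241, B=-0.2507, C=(l²−L²−A²−y'²−z²)/(2L)=-0.0661
  θ2 = atan2(B,A) + arccos(C/0.2798) = 0.6985
φ3=240.0° → target in arm frame (0.0568, 0.0182)
  A cos θ + B sin θ = C:  0.0232·cos θ + -0.2507·sin θ = 0.0012
  θ3 = atan2(B,A) + arccos(C/0.2518) = 0.0874

θ₁ = 0.5240, θ₂ = 0.6985, θ₃ = 0.0874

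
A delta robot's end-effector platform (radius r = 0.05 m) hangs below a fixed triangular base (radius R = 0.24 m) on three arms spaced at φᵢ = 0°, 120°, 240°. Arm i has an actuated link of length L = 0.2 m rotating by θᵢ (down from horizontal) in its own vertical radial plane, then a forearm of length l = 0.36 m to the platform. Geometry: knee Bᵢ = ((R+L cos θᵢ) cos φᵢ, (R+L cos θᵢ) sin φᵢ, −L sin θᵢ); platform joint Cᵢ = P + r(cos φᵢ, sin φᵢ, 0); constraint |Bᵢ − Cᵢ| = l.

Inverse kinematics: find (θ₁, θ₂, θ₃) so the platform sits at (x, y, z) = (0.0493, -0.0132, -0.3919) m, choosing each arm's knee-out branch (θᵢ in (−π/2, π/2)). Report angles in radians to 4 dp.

θ₁ = 0.8730, θ₂ = 1.2219, θ₃ = 1.1344

arm 1 (φ=0.0°): x'=0.0493, y'=-0.0132
  A cos θ + B sin θ = C:  0.1407·cos θ + -0.3919·sin θ = -0.2099
  θ1 = atan2(B,A) + arccos(C/0.4164) = 0.8730
arm 2 (φ=120.0°): x'=-0.0361, y'=-0.0361
  e−x'=0.2261;  (l²−L²−(e−x')²−y'²−z²)/2L = -0.2910
  θ2 = atan2(B,A) + arccos(C/0.4524) = 1.2219
arm 3 (φ=240.0°): x'=-0.0132, y'=0.0493
  e−x'=0.2032;  (l²−L²−(e−x')²−y'²−z²)/2L = -0.2693
  √(A²+B²)=0.4415;  θ3 = -1.0924+2.2268 ≈ 1.1344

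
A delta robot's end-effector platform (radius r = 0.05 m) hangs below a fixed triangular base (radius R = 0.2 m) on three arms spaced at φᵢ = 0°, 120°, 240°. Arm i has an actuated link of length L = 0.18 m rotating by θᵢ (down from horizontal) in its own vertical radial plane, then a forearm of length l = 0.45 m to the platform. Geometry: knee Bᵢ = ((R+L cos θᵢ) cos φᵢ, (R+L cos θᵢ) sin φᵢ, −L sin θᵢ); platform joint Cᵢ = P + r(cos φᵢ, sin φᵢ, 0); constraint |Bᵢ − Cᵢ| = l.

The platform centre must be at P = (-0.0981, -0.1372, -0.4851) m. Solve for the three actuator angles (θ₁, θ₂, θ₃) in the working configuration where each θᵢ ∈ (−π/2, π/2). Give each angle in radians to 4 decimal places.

θ₁ = 1.3092, θ₂ = 1.2221, θ₃ = 0.3493

rotate P by −φ1: (-0.0981, -0.1372, -0.4851)
  A cos θ + B sin θ = C:  0.2481·cos θ + -0.4851·sin θ = -0.4044
  γ=atan2(-0.4851,0.2481)=-1.0980;  ψ=arccos(-0.7423)=2.4073;  θ1=γ+ψ≈1.3092
φ2=120.0° → target in arm frame (-0.0698, 0.1536)
  A cos θ + B sin θ = C:  0.2198·cos θ + -0.4851·sin θ = -0.3808
  √(A²+B²)=0.5326;  θ2 = -1.1454+2.3676 ≈ 1.2221
φ3=240.0° → target in arm frame (0.1679, -0.0164)
  A cos θ + B sin θ = C:  -0.0179·cos θ + -0.4851·sin θ = -0.1828
  √(A²+B²)=0.4854;  θ3 = -1.6076+1.9569 ≈ 0.3493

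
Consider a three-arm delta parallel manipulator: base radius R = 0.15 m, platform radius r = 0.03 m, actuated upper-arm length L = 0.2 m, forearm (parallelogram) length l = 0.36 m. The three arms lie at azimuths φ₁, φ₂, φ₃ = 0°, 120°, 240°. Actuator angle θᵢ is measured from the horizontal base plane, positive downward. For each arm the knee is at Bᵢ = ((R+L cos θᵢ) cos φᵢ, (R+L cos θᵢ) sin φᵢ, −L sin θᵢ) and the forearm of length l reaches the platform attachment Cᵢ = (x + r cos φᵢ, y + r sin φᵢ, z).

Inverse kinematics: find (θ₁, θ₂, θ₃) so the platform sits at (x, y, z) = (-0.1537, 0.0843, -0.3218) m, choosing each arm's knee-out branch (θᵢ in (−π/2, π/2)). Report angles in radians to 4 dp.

φ1=0.0° → target in arm frame (-0.1537, 0.0843)
  A=0.2737, B=-0.3218, C=(l²−L²−A²−y'²−z²)/(2L)=-0.2399
  γ=atan2(-0.3218,0.2737)=-0.8660;  ψ=arccos(-0.5680)=2.1748;  θ1=γ+ψ≈1.3088
arm 2 (φ=120.0°): x'=0.1499, y'=0.0910
  e−x'=-0.0299;  (l²−L²−(e−x')²−y'²−z²)/2L = -0.0578
  γ=atan2(-0.3218,-0.0299)=-1.6633;  ψ=arccos(-0.1788)=1.7506;  θ2=γ+ψ≈0.0873
arm 3 (φ=240.0°): x'=0.0038, y'=-0.1753
  A=0.1162, B=-0.3218, C=(l²−L²−A²−y'²−z²)/(2L)=-0.1454
  θ3 = atan2(B,A) + arccos(C/0.3421) = 0.7854

θ₁ = 1.3088, θ₂ = 0.0873, θ₃ = 0.7854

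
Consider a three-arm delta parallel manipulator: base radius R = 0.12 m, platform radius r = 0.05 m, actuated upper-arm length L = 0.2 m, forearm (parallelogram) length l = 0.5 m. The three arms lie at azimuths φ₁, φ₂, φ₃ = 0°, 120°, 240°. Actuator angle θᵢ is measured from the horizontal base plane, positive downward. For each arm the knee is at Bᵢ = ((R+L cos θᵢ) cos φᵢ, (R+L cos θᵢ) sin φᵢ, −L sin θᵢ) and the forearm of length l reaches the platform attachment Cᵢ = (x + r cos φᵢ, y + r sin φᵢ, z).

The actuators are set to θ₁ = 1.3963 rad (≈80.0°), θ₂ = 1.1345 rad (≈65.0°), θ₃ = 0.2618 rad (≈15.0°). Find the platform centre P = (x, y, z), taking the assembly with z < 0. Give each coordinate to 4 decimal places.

(-0.2027, -0.1856, -0.5449)

S1 = (0.1047·cos0.0°, 0.1047·sin0.0°, -0.1970) = (0.1047, 0.0000, -0.1970)
φ2=120.0°: virtual centre (-0.0773, 0.1338, -0.1813), radius l
φ3=240.0°: virtual centre (-0.1316, -0.2279, -0.0518), radius l
subtract pairs → two planes through P
linear system: -0.3640x+0.2676y = 0.0070−0.0314z; -0.4726x+-0.4559y = 0.0222−0.2904z
Cramer: x(z) = -0.0312+0.3147z;  y(z) = -0.0163+0.3107z
into |P−S₁|² = l²: 1.1956z² + 0.2982z + -0.1925 = 0;  Δ = 1.0094;  z = -0.5449 or 0.2954 → z<0 root = -0.5449
x = -0.2027, y = -0.1856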